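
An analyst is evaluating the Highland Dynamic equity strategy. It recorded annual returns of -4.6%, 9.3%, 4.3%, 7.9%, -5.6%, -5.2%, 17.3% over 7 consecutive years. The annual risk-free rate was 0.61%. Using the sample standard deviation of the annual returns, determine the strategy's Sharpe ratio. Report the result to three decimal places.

0.309

r̄ = (-4.6 + 9.3 + 4.3 + 7.9 − 5.6 − 5.2 + 17.3) / 7 = 3.3429%
Σ(r − r̄)² = (-4.6 − 3.3429)² + (9.3 − 3.3429)² + (4.3 − 3.3429)² + … = 468.0171
σ = √[468.0171 / 6] = 8.8319%
Sharpe = (r̄ − rf) / σ = (3.3429 − 0.61) / 8.8319 = 2.7329 / 8.8319 = 0.3094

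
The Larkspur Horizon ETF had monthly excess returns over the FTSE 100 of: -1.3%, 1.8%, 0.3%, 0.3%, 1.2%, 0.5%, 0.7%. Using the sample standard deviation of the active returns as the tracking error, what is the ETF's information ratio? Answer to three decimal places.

0.520

r̄ = (-1.3 + 1.8 + 0.3 + 0.3 + 1.2 + 0.5 + 0.7) / 7 = 3.50 / 7 = 0.5000%
Σ(r − r̄)² = 5.5400; sample σ = √(5.5400/6) = 0.9609%
IR = r̄ / tracking error = 0.5000 / 0.9609 = 0.5203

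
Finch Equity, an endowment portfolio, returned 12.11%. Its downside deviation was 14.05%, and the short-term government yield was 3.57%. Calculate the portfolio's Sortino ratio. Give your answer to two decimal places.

Sortino = (Rp − Rf) / σd = (12.11% − 3.57%) / 14.05% = 8.54% / 14.05% = 0.6078

0.61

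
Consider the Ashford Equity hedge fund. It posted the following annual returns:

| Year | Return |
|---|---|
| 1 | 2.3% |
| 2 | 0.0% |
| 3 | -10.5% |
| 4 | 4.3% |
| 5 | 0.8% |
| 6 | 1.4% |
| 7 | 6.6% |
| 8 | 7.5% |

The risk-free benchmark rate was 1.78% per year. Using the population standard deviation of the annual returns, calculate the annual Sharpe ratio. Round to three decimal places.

Mean return r̄ = 12.40 / 8 = 1.5500%
Population std dev = √[217.2200 / 8] = 5.2108%
Sharpe = (r̄ − rf) / σ = (1.5500 − 1.78) / 5.2108 = -0.2300 / 5.2108 = -0.0441

-0.044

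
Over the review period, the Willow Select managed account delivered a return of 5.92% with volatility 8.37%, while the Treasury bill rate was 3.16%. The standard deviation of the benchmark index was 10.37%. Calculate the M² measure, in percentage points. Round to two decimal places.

6.58

Sharpe = (Rp − Rf) / σp = (5.92% − 3.16%) / 8.37% = 0.3297
M² = Rf + Sharpe × σm = 3.16% + 0.3297 × 10.37% = 6.5790%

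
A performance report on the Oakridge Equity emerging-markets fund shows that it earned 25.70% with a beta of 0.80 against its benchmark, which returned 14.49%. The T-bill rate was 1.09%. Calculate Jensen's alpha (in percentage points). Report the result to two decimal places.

CAPM expected return = Rf + β(Rm − Rf) = 1.09% + 0.80 × (14.49% − 1.09%) = 1.09 + 0.80 × 13.40 = 11.8100%
Jensen's α = Rp − E[R] = 25.70% − 11.8100% = 13.8900

13.89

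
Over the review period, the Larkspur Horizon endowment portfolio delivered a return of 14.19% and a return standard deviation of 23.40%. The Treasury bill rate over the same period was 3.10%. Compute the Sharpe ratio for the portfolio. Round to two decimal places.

0.47

Sharpe = (Rp − Rf) / σp = (14.19% − 3.10%) / 23.40% = 11.09% / 23.40% = 0.4739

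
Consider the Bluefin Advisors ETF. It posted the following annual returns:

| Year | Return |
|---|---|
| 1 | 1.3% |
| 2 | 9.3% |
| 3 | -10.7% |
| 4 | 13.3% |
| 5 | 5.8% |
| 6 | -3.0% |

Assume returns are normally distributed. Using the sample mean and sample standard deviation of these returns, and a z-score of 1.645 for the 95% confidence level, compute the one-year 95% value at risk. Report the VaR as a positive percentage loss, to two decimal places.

11.67

r̄ = (1.3 + 9.3 − 10.7 + 13.3 + 5.8 − 3) / 6 = 16.00 / 6 = 2.6667%
Sample σ = √[Σ(r − r̄)² / 5] = √[379.5333 / 5] = √75.9067 = 8.7124%
VaR = −(r̄ − z·σ) = −(2.6667 − 1.645 × 8.7124) = −(-11.6652) = 11.6652%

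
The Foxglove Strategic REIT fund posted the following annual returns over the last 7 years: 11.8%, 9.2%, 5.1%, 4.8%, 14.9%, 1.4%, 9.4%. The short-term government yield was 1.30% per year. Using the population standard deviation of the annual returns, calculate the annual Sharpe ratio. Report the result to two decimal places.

1.59

μ = (11.8 + 9.2 + 5.1 + 4.8 + 14.9 + 1.4 + 9.4) / 7 = 56.60 / 7 = 8.0857%
Σ(r − μ)² = (11.8 − 8.0857)² + (9.2 − 8.0857)² + (5.1 − 8.0857)² + … = 127.6086
population σ = √(127.6086 / 7) = √18.2298 = 4.2696%
Sharpe = (μ − rf) / σ = (8.0857 − 1.3) / 4.2696 = 6.7857 / 4.2696 = 1.5893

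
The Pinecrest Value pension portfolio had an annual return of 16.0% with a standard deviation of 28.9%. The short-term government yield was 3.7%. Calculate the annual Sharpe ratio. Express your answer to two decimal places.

Sharpe = (Rp − Rf) / σp = (16.0% − 3.7%) / 28.9% = 12.30% / 28.9% = 0.4256

0.43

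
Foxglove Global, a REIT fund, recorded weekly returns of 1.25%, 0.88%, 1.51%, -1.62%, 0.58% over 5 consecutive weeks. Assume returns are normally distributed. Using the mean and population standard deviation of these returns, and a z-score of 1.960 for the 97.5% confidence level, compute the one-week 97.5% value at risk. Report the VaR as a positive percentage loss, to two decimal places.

1.67

μ = (1.25 + 0.88 + 1.51 − 1.62 + 0.58) / 5 = 0.5200%
Population σ = √[Σ(r − μ)² / 5] = √[6.2258 / 5] = √1.2452 = 1.1159%
VaR = −(μ − z·σ) = −(0.5200 − 1.960 × 1.1159) = −(-1.6672) = 1.6672%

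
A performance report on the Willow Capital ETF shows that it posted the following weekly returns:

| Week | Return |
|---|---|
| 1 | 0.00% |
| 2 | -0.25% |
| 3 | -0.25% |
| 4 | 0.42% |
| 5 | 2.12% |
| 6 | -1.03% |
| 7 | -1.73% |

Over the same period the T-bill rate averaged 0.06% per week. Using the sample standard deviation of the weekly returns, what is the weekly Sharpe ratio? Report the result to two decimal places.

-0.13

Mean return r̄ = -0.720 / 7 = -0.1029%
Sample std dev = √[8.7755 / 6] = 1.2094%
Sharpe = (r̄ − rf) / σ = (-0.1029 − 0.06) / 1.2094 = -0.1629 / 1.2094 = -0.1347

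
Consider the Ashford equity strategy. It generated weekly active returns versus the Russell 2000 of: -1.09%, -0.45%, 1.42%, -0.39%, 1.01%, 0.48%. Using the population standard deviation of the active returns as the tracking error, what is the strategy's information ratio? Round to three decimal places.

0.186

μ = (-1.09 − 0.45 + 1.42 − 0.39 + 1.01 + 0.48) / 6 = 0.1633%
Σ(r − μ)² = (-1.09 − 0.1633)² + (-0.45 − 0.1633)² + (1.42 − 0.1633)² + … = 4.6495
σ = √[4.6495 / 6] = 0.8803%
IR = μ / tracking error = 0.1633 / 0.8803 = 0.1855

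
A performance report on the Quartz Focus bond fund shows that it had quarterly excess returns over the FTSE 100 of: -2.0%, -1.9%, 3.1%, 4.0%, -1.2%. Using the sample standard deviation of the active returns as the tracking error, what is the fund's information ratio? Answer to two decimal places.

0.14

μ = (-2 − 1.9 + 3.1 + 4 − 1.2) / 5 = 2.00 / 5 = 0.4000%
Σ(r − μ)² = (-2 − 0.4000)² + (-1.9 − 0.4000)² + (3.1 − 0.4000)² + … = 33.8600
sample σ = √(33.8600 / 4) = √8.4650 = 2.9095%
IR = μ / tracking error = 0.4000 / 2.9095 = 0.1375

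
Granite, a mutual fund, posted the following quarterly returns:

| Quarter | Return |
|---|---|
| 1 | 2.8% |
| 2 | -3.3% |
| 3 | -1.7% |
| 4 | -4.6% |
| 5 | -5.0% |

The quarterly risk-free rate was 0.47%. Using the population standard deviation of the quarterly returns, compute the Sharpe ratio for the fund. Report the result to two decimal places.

-1.00

r̄ = (2.8 − 3.3 − 1.7 − 4.6 − 5) / 5 = -2.3600%
Σ(r − r̄)² = (2.8 − (-2.3600))² + (-3.3 − (-2.3600))² + … = 39.9320
population σ = √(39.9320 / 5) = √7.9864 = 2.8260%
Sharpe = (r̄ − rf) / σ = (-2.3600 − 0.47) / 2.8260 = -2.8300 / 2.8260 = -1.0014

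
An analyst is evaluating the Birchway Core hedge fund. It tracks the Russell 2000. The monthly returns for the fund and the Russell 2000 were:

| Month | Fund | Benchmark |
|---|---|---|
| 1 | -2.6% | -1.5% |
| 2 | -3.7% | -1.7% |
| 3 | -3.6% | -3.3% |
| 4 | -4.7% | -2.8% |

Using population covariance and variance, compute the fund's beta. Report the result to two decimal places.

0.57

r̄p = -3.6500%,  r̄m = -2.3250%
Cov = Σ(rp − r̄p)(rm − r̄m) / 4 = 0.3213
Var(rm) = Σ(rm − r̄m)² / 4 = 0.5619
β = Cov / Var = 0.3213 / 0.5619 = 0.5718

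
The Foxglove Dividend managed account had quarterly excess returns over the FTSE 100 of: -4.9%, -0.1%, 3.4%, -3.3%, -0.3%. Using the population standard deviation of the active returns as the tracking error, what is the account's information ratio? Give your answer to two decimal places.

-0.36

Mean return μ = -5.20 / 5 = -1.0400%
Population std dev = √[41.1520 / 5] = 2.8689%
IR = μ / tracking error = -1.0400 / 2.8689 = -0.3625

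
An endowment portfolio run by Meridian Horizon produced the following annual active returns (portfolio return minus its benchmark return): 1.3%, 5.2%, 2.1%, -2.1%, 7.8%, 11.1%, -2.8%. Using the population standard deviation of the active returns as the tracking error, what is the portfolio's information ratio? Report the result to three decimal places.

μ = (1.3 + 5.2 + 2.1 − 2.1 + 7.8 + 11.1 − 2.8) / 7 = 3.2286%
Σ(r − μ)² = (1.3 − 3.2286)² + (5.2 − 3.2286)² + (2.1 − 3.2286)² + … = 156.4743
σ = √[156.4743 / 7] = 4.7279%
IR = μ / tracking error = 3.2286 / 4.7279 = 0.6829

0.683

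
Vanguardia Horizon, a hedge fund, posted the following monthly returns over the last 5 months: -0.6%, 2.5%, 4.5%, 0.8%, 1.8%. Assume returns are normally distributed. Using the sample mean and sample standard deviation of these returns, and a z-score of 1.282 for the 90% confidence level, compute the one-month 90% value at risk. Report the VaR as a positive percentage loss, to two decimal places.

0.64

μ = (-0.6 + 2.5 + 4.5 + 0.8 + 1.8) / 5 = 9.00 / 5 = 1.8000%
Σ(r − μ)² = (-0.6 − 1.8000)² + (2.5 − 1.8000)² + … = 14.5400
σ = √[14.5400 / 4] = 1.9066%
VaR = −(μ − z·σ) = −(1.8000 − 1.282 × 1.9066) = −(-0.6443) = 0.6443%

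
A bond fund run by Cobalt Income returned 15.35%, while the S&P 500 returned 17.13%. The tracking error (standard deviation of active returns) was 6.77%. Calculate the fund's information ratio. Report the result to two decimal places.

IR = (Rp − Rb) / TE = (15.35% − 17.13%) / 6.77% = -1.78% / 6.77% = -0.2629

-0.26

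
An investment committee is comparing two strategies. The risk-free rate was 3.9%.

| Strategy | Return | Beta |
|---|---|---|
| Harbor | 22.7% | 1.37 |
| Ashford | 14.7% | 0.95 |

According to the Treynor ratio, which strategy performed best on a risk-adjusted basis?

Harbor: Treynor = (22.7% − 3.9%) / 1.37 = 13.723
Ashford: Treynor = (14.7% − 3.9%) / 0.95 = 11.368
Highest: Harbor (13.723).

Harbor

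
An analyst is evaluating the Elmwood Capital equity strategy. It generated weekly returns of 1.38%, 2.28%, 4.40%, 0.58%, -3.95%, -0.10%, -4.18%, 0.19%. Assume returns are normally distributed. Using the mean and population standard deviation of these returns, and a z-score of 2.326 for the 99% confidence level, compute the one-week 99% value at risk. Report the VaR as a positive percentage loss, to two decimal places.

r̄ = (1.38 + 2.28 + 4.4 + 0.58 − 3.95 − 0.1 − 4.18 + 0.19) / 8 = 0.0750%
Σ(r − r̄)² = (1.38 − 0.0750)² + (2.28 − 0.0750)² + … = 59.8752
population σ = √(59.8752 / 8) = √7.4844 = 2.7358%
VaR = −(r̄ − z·σ) = −(0.0750 − 2.326 × 2.7358) = −(-6.2885) = 6.2885%

6.29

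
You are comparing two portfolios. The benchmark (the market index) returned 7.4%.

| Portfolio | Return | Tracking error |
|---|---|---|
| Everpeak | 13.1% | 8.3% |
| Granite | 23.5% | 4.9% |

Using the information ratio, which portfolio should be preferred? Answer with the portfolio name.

Everpeak: IR = (13.1% − 7.4%) / 8.3% = 0.687
Granite: IR = (23.5% − 7.4%) / 4.9% = 3.286
Highest: Granite (3.286).

Granite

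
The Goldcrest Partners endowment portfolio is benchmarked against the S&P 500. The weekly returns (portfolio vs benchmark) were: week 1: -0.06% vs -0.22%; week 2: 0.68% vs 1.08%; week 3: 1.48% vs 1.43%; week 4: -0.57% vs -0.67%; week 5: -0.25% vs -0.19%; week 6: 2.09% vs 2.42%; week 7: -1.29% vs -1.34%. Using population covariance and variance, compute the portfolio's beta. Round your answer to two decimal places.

r̄p = 0.2971%,  r̄m = 0.3586%
Cov = Σ(rp − r̄p)(rm − r̄m) / 7 = 1.3334
Var(rm) = Σ(rm − r̄m)² / 7 = 1.4995
β = Cov / Var = 1.3334 / 1.4995 = 0.8892

0.89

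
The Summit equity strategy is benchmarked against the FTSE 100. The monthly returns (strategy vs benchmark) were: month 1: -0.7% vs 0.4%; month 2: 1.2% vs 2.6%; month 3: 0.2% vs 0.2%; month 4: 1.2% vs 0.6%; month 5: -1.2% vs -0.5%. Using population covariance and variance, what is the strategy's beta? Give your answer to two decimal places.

0.69

r̄p = 0.1400%,  r̄m = 0.6600%
Cov = Σ(rp − r̄p)(rm − r̄m) / 5 = 0.7476
Var(rm) = Σ(rm − r̄m)² / 5 = 1.0784
β = Cov / Var = 0.7476 / 1.0784 = 0.6932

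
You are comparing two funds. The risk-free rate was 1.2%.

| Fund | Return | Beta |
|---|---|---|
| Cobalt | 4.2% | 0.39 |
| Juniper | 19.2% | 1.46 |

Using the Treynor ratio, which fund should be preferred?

Juniper

Cobalt: Treynor = (4.2% − 1.2%) / 0.39 = 7.692
Juniper: Treynor = (19.2% − 1.2%) / 1.46 = 12.329
Highest: Juniper (12.329).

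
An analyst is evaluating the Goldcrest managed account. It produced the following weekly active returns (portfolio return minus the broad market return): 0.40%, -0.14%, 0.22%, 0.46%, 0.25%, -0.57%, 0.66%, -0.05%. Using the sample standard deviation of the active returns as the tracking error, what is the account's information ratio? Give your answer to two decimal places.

μ = (0.4 − 0.14 + 0.22 + 0.46 + 0.25 − 0.57 + 0.66 − 0.05) / 8 = 1.230 / 8 = 0.1538%
Sample std dev = √[1.0760 / 7] = 0.3921%
IR = μ / tracking error = 0.1538 / 0.3921 = 0.3922

0.39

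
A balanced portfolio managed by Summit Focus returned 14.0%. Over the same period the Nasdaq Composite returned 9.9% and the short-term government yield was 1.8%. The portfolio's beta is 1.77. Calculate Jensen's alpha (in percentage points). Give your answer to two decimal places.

-2.14

CAPM expected return = Rf + β(Rm − Rf) = 1.8% + 1.77 × (9.9% − 1.8%) = 1.8 + 1.77 × 8.10 = 16.1370%
Jensen's α = Rp − E[R] = 14.0% − 16.1370% = -2.1370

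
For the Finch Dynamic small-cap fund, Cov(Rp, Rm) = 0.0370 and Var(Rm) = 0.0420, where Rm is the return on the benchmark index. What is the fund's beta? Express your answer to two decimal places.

β = Cov(Rp, Rm) / Var(Rm) = 0.0370 / 0.0420 = 0.8810

0.88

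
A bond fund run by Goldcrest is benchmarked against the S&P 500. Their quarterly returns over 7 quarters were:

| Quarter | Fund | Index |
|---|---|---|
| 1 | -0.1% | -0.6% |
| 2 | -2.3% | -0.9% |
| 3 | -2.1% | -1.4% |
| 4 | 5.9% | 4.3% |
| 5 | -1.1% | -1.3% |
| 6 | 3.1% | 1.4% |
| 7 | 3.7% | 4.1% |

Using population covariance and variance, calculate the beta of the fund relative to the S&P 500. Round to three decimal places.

r̄p = 1.0143%,  r̄m = 0.8000%
Cov = Σ(rp − r̄p)(rm − r̄m) / 7 = 6.5286
Var(rm) = Σ(rm − r̄m)² / 7 = 5.3714
β = Cov / Var = 6.5286 / 5.3714 = 1.2154

1.215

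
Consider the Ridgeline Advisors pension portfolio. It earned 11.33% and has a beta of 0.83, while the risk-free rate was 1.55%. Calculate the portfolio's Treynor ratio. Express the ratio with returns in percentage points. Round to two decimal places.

11.78

Treynor = (Rp − Rf) / β = (11.33% − 1.55%) / 0.83 = 9.78 / 0.83 = 11.7831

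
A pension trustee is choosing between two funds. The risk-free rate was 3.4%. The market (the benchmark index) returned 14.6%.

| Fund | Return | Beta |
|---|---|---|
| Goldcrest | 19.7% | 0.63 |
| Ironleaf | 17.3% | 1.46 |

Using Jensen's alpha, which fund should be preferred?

Goldcrest: α = 19.7% − [3.4% + 0.63 × (14.6% − 3.4%)] = 9.244
Ironleaf: α = 17.3% − [3.4% + 1.46 × (14.6% − 3.4%)] = -2.452
Highest: Goldcrest (9.244).

Goldcrest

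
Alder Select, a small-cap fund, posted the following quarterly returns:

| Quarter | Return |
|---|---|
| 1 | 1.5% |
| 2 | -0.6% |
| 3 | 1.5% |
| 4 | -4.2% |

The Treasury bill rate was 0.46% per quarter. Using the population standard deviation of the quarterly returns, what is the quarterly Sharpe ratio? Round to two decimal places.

-0.39

r̄ = (1.5 − 0.6 + 1.5 − 4.2) / 4 = -1.80 / 4 = -0.4500%
Population σ = √[Σ(r − r̄)² / 4] = √[21.6900 / 4] = √5.4225 = 2.3286%
Sharpe = (r̄ − rf) / σ = (-0.4500 − 0.46) / 2.3286 = -0.9100 / 2.3286 = -0.3908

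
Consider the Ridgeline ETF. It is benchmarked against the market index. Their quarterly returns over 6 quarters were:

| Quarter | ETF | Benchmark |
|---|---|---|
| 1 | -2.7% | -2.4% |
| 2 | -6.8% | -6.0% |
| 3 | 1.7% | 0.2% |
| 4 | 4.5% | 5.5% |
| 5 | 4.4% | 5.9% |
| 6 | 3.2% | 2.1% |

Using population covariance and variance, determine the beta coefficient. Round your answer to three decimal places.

0.950

r̄p = 0.7167%,  r̄m = 0.8833%
Cov = Σ(rp − r̄p)(rm − r̄m) / 6 = 16.8753
Var(rm) = Σ(rm − r̄m)² / 6 = 17.7647
β = Cov / Var = 16.8753 / 17.7647 = 0.9499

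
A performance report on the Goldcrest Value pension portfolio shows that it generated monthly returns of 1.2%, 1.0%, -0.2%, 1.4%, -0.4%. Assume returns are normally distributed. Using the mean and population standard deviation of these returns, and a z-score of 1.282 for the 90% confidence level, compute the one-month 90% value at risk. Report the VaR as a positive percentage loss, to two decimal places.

0.36

Mean return r̄ = 3.00 / 5 = 0.6000%
Σ(r − r̄)² = 2.8000; population σ = √(2.8000/5) = 0.7483%
VaR = −(r̄ − z·σ) = −(0.6000 − 1.282 × 0.7483) = −(-0.3593) = 0.3593%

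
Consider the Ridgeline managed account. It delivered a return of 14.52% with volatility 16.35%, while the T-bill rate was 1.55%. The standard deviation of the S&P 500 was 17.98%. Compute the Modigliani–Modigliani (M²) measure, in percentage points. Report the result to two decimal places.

Sharpe = (Rp − Rf) / σp = (14.52% − 1.55%) / 16.35% = 0.7933
M² = Rf + Sharpe × σm = 1.55% + 0.7933 × 17.98% = 15.8135%

15.81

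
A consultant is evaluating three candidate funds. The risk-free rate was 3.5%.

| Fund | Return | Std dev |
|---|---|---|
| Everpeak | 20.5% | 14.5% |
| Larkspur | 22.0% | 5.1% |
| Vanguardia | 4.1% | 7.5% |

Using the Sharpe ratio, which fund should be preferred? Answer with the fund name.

Larkspur

Everpeak: Sharpe ratio = (20.5% − 3.5%) / 14.5% = 1.172
Larkspur: Sharpe ratio = (22.0% − 3.5%) / 5.1% = 3.627
Vanguardia: Sharpe ratio = (4.1% − 3.5%) / 7.5% = 0.080
Highest: Larkspur (3.627).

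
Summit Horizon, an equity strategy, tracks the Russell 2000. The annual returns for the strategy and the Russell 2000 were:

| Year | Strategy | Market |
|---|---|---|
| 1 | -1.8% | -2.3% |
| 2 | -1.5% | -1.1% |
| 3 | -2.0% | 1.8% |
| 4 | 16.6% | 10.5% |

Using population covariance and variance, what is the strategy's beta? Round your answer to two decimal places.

1.51

r̄p = 2.8250%,  r̄m = 2.2250%
Cov = Σ(rp − r̄p)(rm − r̄m) / 4 = 37.8369
Var(rm) = Σ(rm − r̄m)² / 4 = 25.0469
β = Cov / Var = 37.8369 / 25.0469 = 1.5106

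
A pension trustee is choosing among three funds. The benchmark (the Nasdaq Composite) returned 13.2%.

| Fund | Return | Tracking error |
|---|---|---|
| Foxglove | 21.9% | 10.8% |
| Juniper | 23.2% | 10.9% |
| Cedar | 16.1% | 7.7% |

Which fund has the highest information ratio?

Foxglove: IR = (21.9% − 13.2%) / 10.8% = 0.806
Juniper: IR = (23.2% − 13.2%) / 10.9% = 0.917
Cedar: IR = (16.1% − 13.2%) / 7.7% = 0.377
Highest: Juniper (0.917).

Juniper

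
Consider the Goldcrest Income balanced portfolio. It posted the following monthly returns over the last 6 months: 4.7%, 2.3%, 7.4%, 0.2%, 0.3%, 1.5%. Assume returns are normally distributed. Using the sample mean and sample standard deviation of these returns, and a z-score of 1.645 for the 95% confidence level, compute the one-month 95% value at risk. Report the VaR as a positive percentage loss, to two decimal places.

μ = (4.7 + 2.3 + 7.4 + 0.2 + 0.3 + 1.5) / 6 = 16.40 / 6 = 2.7333%
Σ(r − μ)² = (4.7 − 2.7333)² + (2.3 − 2.7333)² + (7.4 − 2.7333)² + … = 39.6933
σ = √[39.6933 / 5] = 2.8176%
VaR = −(μ − z·σ) = −(2.7333 − 1.645 × 2.8176) = −(-1.9017) = 1.9017%

1.90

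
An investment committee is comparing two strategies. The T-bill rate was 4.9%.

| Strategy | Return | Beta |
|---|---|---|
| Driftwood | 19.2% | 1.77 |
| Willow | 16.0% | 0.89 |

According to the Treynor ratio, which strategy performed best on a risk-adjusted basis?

Driftwood: Treynor = (19.2% − 4.9%) / 1.77 = 8.079
Willow: Treynor = (16.0% − 4.9%) / 0.89 = 12.472
Highest: Willow (12.472).

Willow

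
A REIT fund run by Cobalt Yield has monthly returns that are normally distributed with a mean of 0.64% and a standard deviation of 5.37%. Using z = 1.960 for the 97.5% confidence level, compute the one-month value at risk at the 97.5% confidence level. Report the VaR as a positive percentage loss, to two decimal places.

9.89

VaR (as % loss) = −(μ − z·σ) = −(0.64% − 1.960 × 5.37%) = −(-9.8852%) = 9.8852%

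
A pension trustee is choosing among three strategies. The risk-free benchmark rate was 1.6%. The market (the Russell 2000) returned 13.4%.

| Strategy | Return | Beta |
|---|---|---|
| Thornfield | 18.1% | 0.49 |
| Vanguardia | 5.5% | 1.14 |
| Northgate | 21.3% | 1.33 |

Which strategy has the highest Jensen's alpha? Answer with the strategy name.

Thornfield: α = 18.1% − [1.6% + 0.49 × (13.4% − 1.6%)] = 10.718
Vanguardia: α = 5.5% − [1.6% + 1.14 × (13.4% − 1.6%)] = -9.552
Northgate: α = 21.3% − [1.6% + 1.33 × (13.4% − 1.6%)] = 4.006
Highest: Thornfield (10.718).

Thornfield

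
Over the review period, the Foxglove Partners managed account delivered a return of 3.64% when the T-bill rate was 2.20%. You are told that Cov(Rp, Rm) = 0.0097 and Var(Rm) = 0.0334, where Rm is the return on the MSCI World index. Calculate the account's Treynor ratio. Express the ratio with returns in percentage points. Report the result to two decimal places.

β = Cov / Var = 0.0097 / 0.0334 = 0.2904
Treynor = (Rp − Rf) / β = (3.64% − 2.20%) / 0.2904 = 1.44 / 0.2904 = 4.9587

4.96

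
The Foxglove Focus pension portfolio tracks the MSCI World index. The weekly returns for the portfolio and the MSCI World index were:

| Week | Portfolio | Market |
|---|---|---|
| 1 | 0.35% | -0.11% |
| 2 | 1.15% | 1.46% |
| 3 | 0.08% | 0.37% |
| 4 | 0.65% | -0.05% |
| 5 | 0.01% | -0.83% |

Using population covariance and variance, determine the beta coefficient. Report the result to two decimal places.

r̄p = 0.4480%,  r̄m = 0.1680%
Cov = Σ(rp − r̄p)(rm − r̄m) / 5 = 0.2506
Var(rm) = Σ(rm − r̄m)² / 5 = 0.5662
β = Cov / Var = 0.2506 / 0.5662 = 0.4426

0.44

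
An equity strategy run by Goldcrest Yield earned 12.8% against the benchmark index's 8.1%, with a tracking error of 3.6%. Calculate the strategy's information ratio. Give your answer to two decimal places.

1.31

IR = (Rp − Rb) / TE = (12.8% − 8.1%) / 3.6% = 4.70% / 3.6% = 1.3056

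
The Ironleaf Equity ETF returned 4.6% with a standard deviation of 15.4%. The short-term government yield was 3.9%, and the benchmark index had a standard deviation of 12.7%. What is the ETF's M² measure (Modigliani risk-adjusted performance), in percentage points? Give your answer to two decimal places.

4.48

Sharpe = (Rp − Rf) / σp = (4.6% − 3.9%) / 15.4% = 0.0455
M² = Rf + Sharpe × σm = 3.9% + 0.0455 × 12.7% = 4.4779%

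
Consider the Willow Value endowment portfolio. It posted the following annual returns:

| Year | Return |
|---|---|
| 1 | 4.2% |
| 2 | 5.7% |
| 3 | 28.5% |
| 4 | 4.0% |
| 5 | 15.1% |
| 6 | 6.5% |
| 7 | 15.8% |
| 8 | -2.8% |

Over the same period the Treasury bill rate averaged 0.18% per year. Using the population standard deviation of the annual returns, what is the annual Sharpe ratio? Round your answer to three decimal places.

r̄ = (4.2 + 5.7 + 28.5 + 4 + 15.1 + 6.5 + 15.8 − 2.8) / 8 = 77.00 / 8 = 9.6250%
Population σ = √[Σ(r − r̄)² / 8] = √[664.9950 / 8] = √83.1244 = 9.1173%
Sharpe = (r̄ − rf) / σ = (9.6250 − 0.18) / 9.1173 = 9.4450 / 9.1173 = 1.0359

1.036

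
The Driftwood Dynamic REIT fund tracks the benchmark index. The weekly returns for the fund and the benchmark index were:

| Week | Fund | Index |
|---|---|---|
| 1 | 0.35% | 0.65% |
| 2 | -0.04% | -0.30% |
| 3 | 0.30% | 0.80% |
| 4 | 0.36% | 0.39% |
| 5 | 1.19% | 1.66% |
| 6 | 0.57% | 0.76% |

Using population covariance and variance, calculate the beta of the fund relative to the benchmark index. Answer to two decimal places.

0.61

r̄p = 0.4550%,  r̄m = 0.6600%
Cov = Σ(rp − r̄p)(rm − r̄m) / 6 = 0.2045
Var(rm) = Σ(rm − r̄m)² / 6 = 0.3374
β = Cov / Var = 0.2045 / 0.3374 = 0.6061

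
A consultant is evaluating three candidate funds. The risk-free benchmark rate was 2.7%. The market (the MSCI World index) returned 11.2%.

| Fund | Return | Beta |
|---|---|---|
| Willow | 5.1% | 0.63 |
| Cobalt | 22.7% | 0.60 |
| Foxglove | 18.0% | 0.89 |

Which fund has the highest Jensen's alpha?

Willow: α = 5.1% − [2.7% + 0.63 × (11.2% − 2.7%)] = -2.955
Cobalt: α = 22.7% − [2.7% + 0.60 × (11.2% − 2.7%)] = 14.900
Foxglove: α = 18.0% − [2.7% + 0.89 × (11.2% − 2.7%)] = 7.735
Highest: Cobalt (14.900).

Cobalt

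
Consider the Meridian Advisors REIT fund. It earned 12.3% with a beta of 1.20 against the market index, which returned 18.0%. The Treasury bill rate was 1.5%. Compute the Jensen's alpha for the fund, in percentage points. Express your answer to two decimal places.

-9.00

CAPM expected return = Rf + β(Rm − Rf) = 1.5% + 1.20 × (18.0% − 1.5%) = 1.5 + 1.20 × 16.50 = 21.3000%
Jensen's α = Rp − E[R] = 12.3% − 21.3000% = -9.0000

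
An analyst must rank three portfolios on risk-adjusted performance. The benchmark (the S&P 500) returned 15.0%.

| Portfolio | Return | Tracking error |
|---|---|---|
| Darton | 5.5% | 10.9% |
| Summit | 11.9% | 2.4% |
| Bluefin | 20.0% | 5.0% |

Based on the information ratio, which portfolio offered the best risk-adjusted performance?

Darton: IR = (5.5% − 15.0%) / 10.9% = -0.872
Summit: IR = (11.9% − 15.0%) / 2.4% = -1.292
Bluefin: IR = (20.0% − 15.0%) / 5.0% = 1.000
Highest: Bluefin (1.000).

Bluefin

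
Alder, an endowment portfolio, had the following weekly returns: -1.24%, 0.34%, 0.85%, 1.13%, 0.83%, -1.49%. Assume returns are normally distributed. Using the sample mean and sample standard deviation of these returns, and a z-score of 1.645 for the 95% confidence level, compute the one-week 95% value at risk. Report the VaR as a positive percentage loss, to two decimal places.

r̄ = (-1.24 + 0.34 + 0.85 + 1.13 + 0.83 − 1.49) / 6 = 0.420 / 6 = 0.0700%
Sample σ = √[Σ(r − r̄)² / 5] = √[6.5322 / 5] = √1.3064 = 1.1430%
VaR = −(r̄ − z·σ) = −(0.0700 − 1.645 × 1.1430) = −(-1.8102) = 1.8102%

1.81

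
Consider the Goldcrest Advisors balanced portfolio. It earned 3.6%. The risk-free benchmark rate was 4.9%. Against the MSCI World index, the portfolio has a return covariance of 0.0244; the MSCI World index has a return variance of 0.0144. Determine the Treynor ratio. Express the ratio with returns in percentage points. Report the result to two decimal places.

β = Cov / Var = 0.0244 / 0.0144 = 1.6944
Treynor = (Rp − Rf) / β = (3.6% − 4.9%) / 1.6944 = -1.30 / 1.6944 = -0.7672

-0.77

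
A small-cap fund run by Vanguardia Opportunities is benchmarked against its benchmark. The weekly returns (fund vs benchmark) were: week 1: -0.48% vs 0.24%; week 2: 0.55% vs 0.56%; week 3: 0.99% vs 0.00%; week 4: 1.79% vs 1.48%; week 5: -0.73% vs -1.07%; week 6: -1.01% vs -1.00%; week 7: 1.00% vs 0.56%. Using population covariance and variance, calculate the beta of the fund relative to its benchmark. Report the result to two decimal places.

1.01

r̄p = 0.3014%,  r̄m = 0.1100%
Cov = Σ(rp − r̄p)(rm − r̄m) / 7 = 0.7087
Var(rm) = Σ(rm − r̄m)² / 7 = 0.7051
β = Cov / Var = 0.7087 / 0.7051 = 1.0051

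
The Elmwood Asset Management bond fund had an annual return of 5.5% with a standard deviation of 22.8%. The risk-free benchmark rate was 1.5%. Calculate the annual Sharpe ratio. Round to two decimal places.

0.18

Sharpe = (Rp − Rf) / σp = (5.5% − 1.5%) / 22.8% = 4.00% / 22.8% = 0.1754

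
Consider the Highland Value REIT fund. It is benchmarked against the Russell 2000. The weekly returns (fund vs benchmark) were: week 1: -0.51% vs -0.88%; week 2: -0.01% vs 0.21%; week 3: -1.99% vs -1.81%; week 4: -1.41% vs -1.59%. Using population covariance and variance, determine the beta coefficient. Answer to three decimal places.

0.928

r̄p = -0.9800%,  r̄m = -1.0175%
Cov = Σ(rp − r̄p)(rm − r̄m) / 4 = 0.5755
Var(rm) = Σ(rm − r̄m)² / 4 = 0.6204
β = Cov / Var = 0.5755 / 0.6204 = 0.9276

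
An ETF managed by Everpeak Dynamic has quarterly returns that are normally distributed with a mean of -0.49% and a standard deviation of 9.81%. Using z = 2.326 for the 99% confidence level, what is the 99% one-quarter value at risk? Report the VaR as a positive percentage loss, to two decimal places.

VaR (as % loss) = −(μ − z·σ) = −(-0.49% − 2.326 × 9.81%) = −(-23.30806%) = 23.30806%

23.31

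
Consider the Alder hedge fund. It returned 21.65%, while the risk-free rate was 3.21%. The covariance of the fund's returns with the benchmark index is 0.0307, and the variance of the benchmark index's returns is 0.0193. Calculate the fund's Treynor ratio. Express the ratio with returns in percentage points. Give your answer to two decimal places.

β = Cov / Var = 0.0307 / 0.0193 = 1.5907
Treynor = (Rp − Rf) / β = (21.65% − 3.21%) / 1.5907 = 18.44 / 1.5907 = 11.5924

11.59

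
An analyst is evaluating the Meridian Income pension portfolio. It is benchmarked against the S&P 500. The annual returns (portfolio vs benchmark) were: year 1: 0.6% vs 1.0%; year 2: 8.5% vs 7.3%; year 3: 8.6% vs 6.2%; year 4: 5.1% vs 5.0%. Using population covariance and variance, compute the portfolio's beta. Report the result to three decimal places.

1.338

r̄p = 5.7000%,  r̄m = 4.8750%
Cov = Σ(rp − r̄p)(rm − r̄m) / 4 = 7.5800
Var(rm) = Σ(rm − r̄m)² / 4 = 5.6669
β = Cov / Var = 7.5800 / 5.6669 = 1.3376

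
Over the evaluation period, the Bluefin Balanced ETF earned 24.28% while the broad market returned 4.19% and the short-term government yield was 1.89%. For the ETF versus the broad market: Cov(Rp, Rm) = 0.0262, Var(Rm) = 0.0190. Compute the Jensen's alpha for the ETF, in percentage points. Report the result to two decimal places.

β = Cov / Var = 0.0262 / 0.0190 = 1.3789
E[R] = Rf + β(Rm − Rf) = 1.89% + 1.3789 × (4.19% − 1.89%) = 5.0615%
α = Rp − E[R] = 24.28% − 5.0615% = 19.2185

19.22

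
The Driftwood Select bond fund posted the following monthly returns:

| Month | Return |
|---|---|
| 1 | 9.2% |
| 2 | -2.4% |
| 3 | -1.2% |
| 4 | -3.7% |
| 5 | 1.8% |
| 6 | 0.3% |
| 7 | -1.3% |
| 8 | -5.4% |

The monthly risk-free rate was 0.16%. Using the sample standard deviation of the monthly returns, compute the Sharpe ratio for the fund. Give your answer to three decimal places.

-0.112

r̄ = (9.2 − 2.4 − 1.2 − 3.7 + 1.8 + 0.3 − 1.3 − 5.4) / 8 = -2.70 / 8 = -0.3375%
Sample std dev = √[138.7988 / 7] = 4.4529%
Sharpe = (r̄ − rf) / σ = (-0.3375 − 0.16) / 4.4529 = -0.4975 / 4.4529 = -0.1117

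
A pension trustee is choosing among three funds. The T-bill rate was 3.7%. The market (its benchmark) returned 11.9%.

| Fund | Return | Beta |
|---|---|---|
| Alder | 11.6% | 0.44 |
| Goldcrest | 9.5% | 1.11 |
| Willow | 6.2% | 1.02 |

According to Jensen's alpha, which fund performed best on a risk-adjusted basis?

Alder

Alder: α = 11.6% − [3.7% + 0.44 × (11.9% − 3.7%)] = 4.292
Goldcrest: α = 9.5% − [3.7% + 1.11 × (11.9% − 3.7%)] = -3.302
Willow: α = 6.2% − [3.7% + 1.02 × (11.9% − 3.7%)] = -5.864
Highest: Alder (4.292).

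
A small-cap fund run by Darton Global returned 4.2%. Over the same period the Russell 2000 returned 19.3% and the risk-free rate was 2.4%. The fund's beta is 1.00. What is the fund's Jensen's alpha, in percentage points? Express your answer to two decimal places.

CAPM expected return = Rf + β(Rm − Rf) = 2.4% + 1.00 × (19.3% − 2.4%) = 2.4 + 1.00 × 16.90 = 19.3000%
Jensen's α = Rp − E[R] = 4.2% − 19.3000% = -15.1000

-15.10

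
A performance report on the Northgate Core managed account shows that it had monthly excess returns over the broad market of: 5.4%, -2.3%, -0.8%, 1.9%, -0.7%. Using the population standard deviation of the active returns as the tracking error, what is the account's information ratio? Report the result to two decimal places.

0.26

Mean return r̄ = 3.50 / 5 = 0.7000%
Σ(r − r̄)² = 36.7400; population σ = √(36.7400/5) = 2.7107%
IR = r̄ / tracking error = 0.7000 / 2.7107 = 0.2582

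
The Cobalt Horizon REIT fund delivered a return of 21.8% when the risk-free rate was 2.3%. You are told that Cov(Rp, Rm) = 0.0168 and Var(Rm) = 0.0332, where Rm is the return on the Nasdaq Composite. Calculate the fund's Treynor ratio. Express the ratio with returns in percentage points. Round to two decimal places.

38.54

β = Cov / Var = 0.0168 / 0.0332 = 0.5060
Treynor = (Rp − Rf) / β = (21.8% − 2.3%) / 0.5060 = 19.50 / 0.5060 = 38.5375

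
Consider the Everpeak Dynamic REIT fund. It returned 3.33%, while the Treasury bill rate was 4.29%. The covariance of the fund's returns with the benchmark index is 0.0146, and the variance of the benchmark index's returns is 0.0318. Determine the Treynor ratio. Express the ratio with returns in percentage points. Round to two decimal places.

-2.09

β = Cov / Var = 0.0146 / 0.0318 = 0.4591
Treynor = (Rp − Rf) / β = (3.33% − 4.29%) / 0.4591 = -0.96 / 0.4591 = -2.0910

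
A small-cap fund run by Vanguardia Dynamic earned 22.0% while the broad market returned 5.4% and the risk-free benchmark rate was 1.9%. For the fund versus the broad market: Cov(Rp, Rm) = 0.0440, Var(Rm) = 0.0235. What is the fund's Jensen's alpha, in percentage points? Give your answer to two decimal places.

β = Cov / Var = 0.0440 / 0.0235 = 1.8723
E[R] = Rf + β(Rm − Rf) = 1.9% + 1.8723 × (5.4% − 1.9%) = 8.4531%
α = Rp − E[R] = 22.0% − 8.4531% = 13.5469

13.55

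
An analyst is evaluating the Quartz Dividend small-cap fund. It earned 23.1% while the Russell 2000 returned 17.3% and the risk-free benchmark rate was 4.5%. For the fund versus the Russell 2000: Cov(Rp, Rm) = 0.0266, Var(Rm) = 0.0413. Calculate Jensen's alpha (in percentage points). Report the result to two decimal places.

β = Cov / Var = 0.0266 / 0.0413 = 0.6441
E[R] = Rf + β(Rm − Rf) = 4.5% + 0.6441 × (17.3% − 4.5%) = 12.7445%
α = Rp − E[R] = 23.1% − 12.7445% = 10.3555

10.36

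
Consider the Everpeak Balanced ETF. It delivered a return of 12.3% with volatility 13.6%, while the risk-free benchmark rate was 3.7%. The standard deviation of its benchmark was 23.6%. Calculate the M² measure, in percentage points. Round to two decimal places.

18.62

Sharpe = (Rp − Rf) / σp = (12.3% − 3.7%) / 13.6% = 0.6324
M² = Rf + Sharpe × σm = 3.7% + 0.6324 × 23.6% = 18.6246%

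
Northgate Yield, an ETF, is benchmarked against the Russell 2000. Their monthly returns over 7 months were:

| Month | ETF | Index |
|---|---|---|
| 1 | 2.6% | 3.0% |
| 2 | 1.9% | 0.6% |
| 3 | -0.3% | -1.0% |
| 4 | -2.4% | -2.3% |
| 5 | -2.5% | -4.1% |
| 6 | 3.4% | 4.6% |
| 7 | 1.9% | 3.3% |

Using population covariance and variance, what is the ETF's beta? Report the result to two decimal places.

r̄p = 0.6571%,  r̄m = 0.5857%
Cov = Σ(rp − r̄p)(rm − r̄m) / 7 = 6.3180
Var(rm) = Σ(rm − r̄m)² / 7 = 8.8727
β = Cov / Var = 6.3180 / 8.8727 = 0.7121

0.71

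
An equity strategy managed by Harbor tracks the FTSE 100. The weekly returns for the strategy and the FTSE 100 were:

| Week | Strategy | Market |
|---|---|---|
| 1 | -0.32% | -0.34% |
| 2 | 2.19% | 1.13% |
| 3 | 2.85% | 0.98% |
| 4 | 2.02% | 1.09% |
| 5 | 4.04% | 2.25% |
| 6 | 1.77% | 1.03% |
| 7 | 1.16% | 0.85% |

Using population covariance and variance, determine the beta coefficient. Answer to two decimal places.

r̄p = 1.9586%,  r̄m = 0.9986%
Cov = Σ(rp − r̄p)(rm − r̄m) / 7 = 0.8267
Var(rm) = Σ(rm − r̄m)² / 7 = 0.4867
β = Cov / Var = 0.8267 / 0.4867 = 1.6986

1.70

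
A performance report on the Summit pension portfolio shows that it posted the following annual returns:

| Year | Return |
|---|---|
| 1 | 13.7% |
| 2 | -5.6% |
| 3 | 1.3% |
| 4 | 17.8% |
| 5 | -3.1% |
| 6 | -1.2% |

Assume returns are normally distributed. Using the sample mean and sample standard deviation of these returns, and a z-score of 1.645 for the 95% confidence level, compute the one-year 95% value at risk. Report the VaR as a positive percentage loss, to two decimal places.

11.98

r̄ = (13.7 − 5.6 + 1.3 + 17.8 − 3.1 − 1.2) / 6 = 3.8167%
Sample std dev = √[461.2283 / 5] = 9.6045%
VaR = −(r̄ − z·σ) = −(3.8167 − 1.645 × 9.6045) = −(-11.9827) = 11.9827%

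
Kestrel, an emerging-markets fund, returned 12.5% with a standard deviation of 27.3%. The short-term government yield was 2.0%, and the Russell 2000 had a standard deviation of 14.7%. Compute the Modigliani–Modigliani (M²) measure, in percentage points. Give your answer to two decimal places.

Sharpe = (Rp − Rf) / σp = (12.5% − 2.0%) / 27.3% = 0.3846
M² = Rf + Sharpe × σm = 2.0% + 0.3846 × 14.7% = 7.6536%

7.65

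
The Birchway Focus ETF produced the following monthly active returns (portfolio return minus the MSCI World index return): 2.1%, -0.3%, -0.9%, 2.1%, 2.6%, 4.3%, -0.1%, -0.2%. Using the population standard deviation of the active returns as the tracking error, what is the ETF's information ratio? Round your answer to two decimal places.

Mean return r̄ = 9.60 / 8 = 1.2000%
Population std dev = √[23.5000 / 8] = 1.7139%
IR = r̄ / tracking error = 1.2000 / 1.7139 = 0.7002

0.70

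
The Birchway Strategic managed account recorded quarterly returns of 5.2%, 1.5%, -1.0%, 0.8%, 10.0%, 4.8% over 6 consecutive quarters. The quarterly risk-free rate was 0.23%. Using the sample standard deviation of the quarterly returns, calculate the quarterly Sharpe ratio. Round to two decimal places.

μ = (5.2 + 1.5 − 1 + 0.8 + 10 + 4.8) / 6 = 3.5500%
Sample σ = √[Σ(r − μ)² / 5] = √[78.3550 / 5] = √15.6710 = 3.9587%
Sharpe = (μ − rf) / σ = (3.5500 − 0.23) / 3.9587 = 3.3200 / 3.9587 = 0.8387

0.84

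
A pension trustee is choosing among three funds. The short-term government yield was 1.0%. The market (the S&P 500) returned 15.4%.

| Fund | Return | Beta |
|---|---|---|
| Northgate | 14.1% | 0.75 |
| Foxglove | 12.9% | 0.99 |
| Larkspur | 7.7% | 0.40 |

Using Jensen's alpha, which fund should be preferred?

Northgate

Northgate: α = 14.1% − [1.0% + 0.75 × (15.4% − 1.0%)] = 2.300
Foxglove: α = 12.9% − [1.0% + 0.99 × (15.4% − 1.0%)] = -2.356
Larkspur: α = 7.7% − [1.0% + 0.40 × (15.4% − 1.0%)] = 0.940
Highest: Northgate (2.300).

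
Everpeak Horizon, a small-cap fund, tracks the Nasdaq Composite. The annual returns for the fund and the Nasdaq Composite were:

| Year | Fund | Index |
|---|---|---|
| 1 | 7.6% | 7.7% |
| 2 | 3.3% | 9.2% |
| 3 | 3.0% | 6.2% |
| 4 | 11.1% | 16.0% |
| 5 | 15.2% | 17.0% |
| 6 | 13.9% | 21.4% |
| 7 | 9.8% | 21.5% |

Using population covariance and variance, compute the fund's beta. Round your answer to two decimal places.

r̄p = 9.1286%,  r̄m = 14.1429%
Cov = Σ(rp − r̄p)(rm − r̄m) / 7 = 21.1302
Var(rm) = Σ(rm − r̄m)² / 7 = 35.3482
β = Cov / Var = 21.1302 / 35.3482 = 0.5978

0.60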